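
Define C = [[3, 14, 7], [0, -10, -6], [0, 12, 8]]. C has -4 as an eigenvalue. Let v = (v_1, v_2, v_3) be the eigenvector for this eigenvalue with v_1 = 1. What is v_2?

C + 4I = [[7, 14, 7], [0, -6, -6], [0, 12, 12]].
Solving (C + 4I)v = 0 gives the eigenspace spanned by (1, -1, 1).
With v_1 = 1, v = (1, -1, 1), so v_2 = -1.

-1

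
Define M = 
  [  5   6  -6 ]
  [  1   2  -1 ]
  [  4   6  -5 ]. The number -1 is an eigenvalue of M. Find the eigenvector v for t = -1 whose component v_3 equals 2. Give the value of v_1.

M + 1I = [[6, 6, -6], [1, 3, -1], [4, 6, -4]].
Solving (M + 1I)v = 0 gives the eigenspace spanned by (2, 0, 2).
With v_3 = 2, v = (2, 0, 2), so v_1 = 2.

2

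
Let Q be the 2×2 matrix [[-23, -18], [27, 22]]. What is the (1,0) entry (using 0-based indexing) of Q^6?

-34587

Characteristic polynomial: t^2 + t - 20 = (t - 4)(t + 5), so the eigenvalues are -5, 4.
t=-5: eigenvector (1, -1).
t=4: eigenvector (2, -3).
P = [[1, 2], [-1, -3]], D = diag(-5, 4), P⁻¹ = [[3, 2], [-1, -1]].
Q⁶ = P·diag(15625, 4096)·P⁻¹ = [[38683, 23058], [-34587, -18962]].
The requested entry is -34587.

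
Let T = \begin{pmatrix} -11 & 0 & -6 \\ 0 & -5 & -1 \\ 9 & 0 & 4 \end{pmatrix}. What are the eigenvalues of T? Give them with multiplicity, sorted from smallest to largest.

Characteristic polynomial: p(r) = r^3 + 12r^2 + 45r + 50 = (r + 2)(r + 5)^2.
Roots (with multiplicity): -5, -5, -2.

-5, -5, -2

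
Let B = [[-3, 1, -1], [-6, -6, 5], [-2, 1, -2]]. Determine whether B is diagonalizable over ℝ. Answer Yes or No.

No

Characteristic polynomial: p(μ) = μ^3 + 11μ^2 + 35μ + 25 = (μ + 1)(μ + 5)^2.
μ = -5 has algebraic multiplicity 2; rank(B + 5I) = 2, so geometric multiplicity = 1.
Geometric multiplicity < algebraic multiplicity, so B is not diagonalizable.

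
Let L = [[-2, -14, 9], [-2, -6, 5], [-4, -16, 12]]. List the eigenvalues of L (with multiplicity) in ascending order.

Characteristic polynomial: p(s) = s^3 - 4s^2 + 4s = s(s - 2)^2.
Roots (with multiplicity): 0, 2, 2.

0, 2, 2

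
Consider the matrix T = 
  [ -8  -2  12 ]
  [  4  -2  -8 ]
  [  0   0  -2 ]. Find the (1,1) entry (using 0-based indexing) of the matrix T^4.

-784

Characteristic polynomial: λ^3 + 12λ^2 + 44λ + 48 = (λ + 2)(λ + 4)(λ + 6), so the eigenvalues are -6, -4, -2.
λ=-2: eigenvector (2, 0, 1).
λ=-6: eigenvector (-1, 1, 0).
λ=-4: eigenvector (-1, 2, 0).
P = [[2, -1, -1], [0, 1, 2], [1, 0, 0]], D = diag(-2, -6, -4), P⁻¹ = [[0, 0, 1], [-2, -1, 4], [1, 1, -2]].
T⁴ = P·diag(16, 1296, 256)·P⁻¹ = [[2336, 1040, -4640], [-2080, -784, 4160], [0, 0, 16]].
The requested entry is -784.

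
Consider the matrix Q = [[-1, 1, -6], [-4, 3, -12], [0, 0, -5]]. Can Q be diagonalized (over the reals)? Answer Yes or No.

Characteristic polynomial: p(r) = r^3 + 3r^2 - 9r + 5 = (r - 1)^2(r + 5).
r = 1 has algebraic multiplicity 2; rank(Q − 1I) = 2, so geometric multiplicity = 1.
Geometric multiplicity < algebraic multiplicity, so Q is not diagonalizable.

No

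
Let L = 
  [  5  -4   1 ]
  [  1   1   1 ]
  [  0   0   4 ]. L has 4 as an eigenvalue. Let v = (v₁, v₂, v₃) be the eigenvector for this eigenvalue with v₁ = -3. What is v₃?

L − 4I = [[1, -4, 1], [1, -3, 1], [0, 0, 0]].
Solving (L − 4I)v = 0 gives the eigenspace spanned by (-3, 0, 3).
With v₁ = -3, v = (-3, 0, 3), so v₃ = 3.

3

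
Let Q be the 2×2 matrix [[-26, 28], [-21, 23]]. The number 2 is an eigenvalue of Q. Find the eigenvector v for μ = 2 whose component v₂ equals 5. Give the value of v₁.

5

Q − 2I = [[-28, 28], [-21, 21]].
Solving (Q − 2I)v = 0 gives the eigenspace spanned by (5, 5).
With v₂ = 5, v = (5, 5), so v₁ = 5.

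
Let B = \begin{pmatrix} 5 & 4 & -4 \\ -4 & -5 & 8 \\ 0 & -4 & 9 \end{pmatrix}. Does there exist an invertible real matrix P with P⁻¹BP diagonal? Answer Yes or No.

Yes

Characteristic polynomial: p(μ) = μ^3 - 9μ^2 + 23μ - 15 = (μ - 5)(μ - 3)(μ - 1).
All 3 eigenvalues are distinct, so B is diagonalizable.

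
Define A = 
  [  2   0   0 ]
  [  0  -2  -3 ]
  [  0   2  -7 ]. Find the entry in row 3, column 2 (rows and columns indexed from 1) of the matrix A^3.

Characteristic polynomial: t^3 + 7t^2 + 2t - 40 = (t - 2)(t + 4)(t + 5), so the eigenvalues are -5, -4, 2.
t=2: eigenvector (1, 0, 0).
t=-4: eigenvector (0, 3, 2).
t=-5: eigenvector (0, 1, 1).
P = [[1, 0, 0], [0, 3, 1], [0, 2, 1]], D = diag(2, -4, -5), P⁻¹ = [[1, 0, 0], [0, 1, -1], [0, -2, 3]].
A³ = P·diag(8, -64, -125)·P⁻¹ = [[8, 0, 0], [0, 58, -183], [0, 122, -247]].
The requested entry is 122.

122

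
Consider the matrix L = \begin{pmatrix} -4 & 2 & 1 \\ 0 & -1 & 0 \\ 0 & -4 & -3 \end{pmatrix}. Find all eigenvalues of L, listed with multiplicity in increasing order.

Characteristic polynomial: p(r) = r^3 + 8r^2 + 19r + 12 = (r + 1)(r + 3)(r + 4).
Roots (with multiplicity): -4, -3, -1.

-4, -3, -1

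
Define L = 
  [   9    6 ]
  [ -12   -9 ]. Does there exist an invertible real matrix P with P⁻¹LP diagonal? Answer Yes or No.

Yes

Characteristic polynomial: p(λ) = λ^2 - 9 = (λ - 3)(λ + 3).
All 2 eigenvalues are distinct, so L is diagonalizable.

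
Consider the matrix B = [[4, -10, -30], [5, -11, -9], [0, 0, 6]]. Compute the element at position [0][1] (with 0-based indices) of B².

70

Characteristic polynomial: s^3 + s^2 - 36s - 36 = (s - 6)(s + 1)(s + 6), so the eigenvalues are -6, -1, 6.
s=-6: eigenvector (-1, -1, 0).
s=-1: eigenvector (2, 1, 0).
s=6: eigenvector (-5, -2, 1).
P = [[-1, 2, -5], [-1, 1, -2], [0, 0, 1]], D = diag(-6, -1, 6), P⁻¹ = [[1, -2, 1], [1, -1, 3], [0, 0, 1]].
B² = P·diag(36, 1, 36)·P⁻¹ = [[-34, 70, -210], [-35, 71, -105], [0, 0, 36]].
The requested entry is 70.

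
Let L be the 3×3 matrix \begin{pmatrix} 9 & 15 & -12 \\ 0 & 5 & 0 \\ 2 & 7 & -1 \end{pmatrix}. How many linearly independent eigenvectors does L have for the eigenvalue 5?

L − 5I = [[4, 15, -12], [0, 0, 0], [2, 7, -6]].
This matrix has rank 2, so its null space has dimension 3 − 2 = 1.

1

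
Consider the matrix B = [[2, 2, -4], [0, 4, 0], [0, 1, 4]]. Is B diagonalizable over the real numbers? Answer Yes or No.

No

Characteristic polynomial: p(r) = r^3 - 10r^2 + 32r - 32 = (r - 4)^2(r - 2).
r = 4 has algebraic multiplicity 2; rank(B − 4I) = 2, so geometric multiplicity = 1.
Geometric multiplicity < algebraic multiplicity, so B is not diagonalizable.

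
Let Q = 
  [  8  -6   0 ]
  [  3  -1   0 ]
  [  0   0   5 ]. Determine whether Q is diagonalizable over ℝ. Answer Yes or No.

Yes

Characteristic polynomial: p(λ) = λ^3 - 12λ^2 + 45λ - 50 = (λ - 5)^2(λ - 2).
λ = 5 has algebraic multiplicity 2; rank(Q − 5I) = 1, so geometric multiplicity = 2.
Every eigenvalue has geometric = algebraic multiplicity, so Q is diagonalizable.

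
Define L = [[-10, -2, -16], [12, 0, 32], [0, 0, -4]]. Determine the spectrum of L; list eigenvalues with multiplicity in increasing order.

-6, -4, -4

Characteristic polynomial: p(r) = r^3 + 14r^2 + 64r + 96 = (r + 4)^2(r + 6).
Roots (with multiplicity): -6, -4, -4.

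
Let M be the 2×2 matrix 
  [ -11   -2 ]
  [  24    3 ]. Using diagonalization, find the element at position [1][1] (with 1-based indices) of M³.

-419

Characteristic polynomial: μ^2 + 8μ + 15 = (μ + 3)(μ + 5), so the eigenvalues are -5, -3.
μ=-3: eigenvector (-1, 4).
μ=-5: eigenvector (1, -3).
P = [[-1, 1], [4, -3]], D = diag(-3, -5), P⁻¹ = [[3, 1], [4, 1]].
M³ = P·diag(-27, -125)·P⁻¹ = [[-419, -98], [1176, 267]].
The requested entry is -419.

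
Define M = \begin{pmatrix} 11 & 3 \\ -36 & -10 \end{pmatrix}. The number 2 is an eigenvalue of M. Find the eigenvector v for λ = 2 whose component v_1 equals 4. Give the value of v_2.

M − 2I = [[9, 3], [-36, -12]].
Solving (M − 2I)v = 0 gives the eigenspace spanned by (4, -12).
With v_1 = 4, v = (4, -12), so v_2 = -12.

-12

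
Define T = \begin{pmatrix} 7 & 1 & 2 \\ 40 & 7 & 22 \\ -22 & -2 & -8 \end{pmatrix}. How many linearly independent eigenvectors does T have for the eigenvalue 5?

1

T − 5I = [[2, 1, 2], [40, 2, 22], [-22, -2, -13]].
This matrix has rank 2, so its null space has dimension 3 − 2 = 1.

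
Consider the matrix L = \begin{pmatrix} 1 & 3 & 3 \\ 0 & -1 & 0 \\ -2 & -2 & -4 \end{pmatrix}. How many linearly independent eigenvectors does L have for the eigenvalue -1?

1

L + 1I = [[2, 3, 3], [0, 0, 0], [-2, -2, -3]].
This matrix has rank 2, so its null space has dimension 3 − 2 = 1.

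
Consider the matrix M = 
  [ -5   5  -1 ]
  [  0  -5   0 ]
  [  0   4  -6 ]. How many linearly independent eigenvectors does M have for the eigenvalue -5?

1

M + 5I = [[0, 5, -1], [0, 0, 0], [0, 4, -1]].
This matrix has rank 2, so its null space has dimension 3 − 2 = 1.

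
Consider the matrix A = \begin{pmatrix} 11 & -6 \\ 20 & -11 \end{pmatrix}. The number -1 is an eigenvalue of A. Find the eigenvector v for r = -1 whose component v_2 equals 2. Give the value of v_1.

A + 1I = [[12, -6], [20, -10]].
Solving (A + 1I)v = 0 gives the eigenspace spanned by (1, 2).
With v_2 = 2, v = (1, 2), so v_1 = 1.

1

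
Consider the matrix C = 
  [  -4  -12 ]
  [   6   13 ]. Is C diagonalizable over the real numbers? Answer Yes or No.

Yes

Characteristic polynomial: p(μ) = μ^2 - 9μ + 20 = (μ - 5)(μ - 4).
All 2 eigenvalues are distinct, so C is diagonalizable.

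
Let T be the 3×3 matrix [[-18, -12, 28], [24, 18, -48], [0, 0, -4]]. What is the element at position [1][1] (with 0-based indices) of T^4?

Characteristic polynomial: s^3 + 4s^2 - 36s - 144 = (s - 6)(s + 4)(s + 6), so the eigenvalues are -6, -4, 6.
s=6: eigenvector (-1, 2, 0).
s=-6: eigenvector (-1, 1, 0).
s=-4: eigenvector (2, 0, 1).
P = [[-1, -1, 2], [2, 1, 0], [0, 0, 1]], D = diag(6, -6, -4), P⁻¹ = [[1, 1, -2], [-2, -1, 4], [0, 0, 1]].
T⁴ = P·diag(1296, 1296, 256)·P⁻¹ = [[1296, 0, -2080], [0, 1296, 0], [0, 0, 256]].
The requested entry is 1296.

1296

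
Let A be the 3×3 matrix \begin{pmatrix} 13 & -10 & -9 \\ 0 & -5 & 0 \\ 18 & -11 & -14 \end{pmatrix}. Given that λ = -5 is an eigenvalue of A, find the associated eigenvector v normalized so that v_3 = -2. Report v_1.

A + 5I = [[18, -10, -9], [0, 0, 0], [18, -11, -9]].
Solving (A + 5I)v = 0 gives the eigenspace spanned by (-1, 0, -2).
With v_3 = -2, v = (-1, 0, -2), so v_1 = -1.

-1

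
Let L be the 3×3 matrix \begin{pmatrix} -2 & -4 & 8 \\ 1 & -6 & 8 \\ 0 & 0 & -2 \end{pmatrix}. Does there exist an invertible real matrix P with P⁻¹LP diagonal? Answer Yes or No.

Characteristic polynomial: p(s) = s^3 + 10s^2 + 32s + 32 = (s + 2)(s + 4)^2.
s = -4 has algebraic multiplicity 2; rank(L + 4I) = 2, so geometric multiplicity = 1.
Geometric multiplicity < algebraic multiplicity, so L is not diagonalizable.

No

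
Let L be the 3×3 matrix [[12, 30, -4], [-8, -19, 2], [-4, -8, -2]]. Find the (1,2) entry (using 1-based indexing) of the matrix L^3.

Characteristic polynomial: μ^3 + 9μ^2 + 26μ + 24 = (μ + 2)(μ + 3)(μ + 4), so the eigenvalues are -4, -3, -2.
μ=-2: eigenvector (-4, 2, 1).
μ=-3: eigenvector (-2, 1, 0).
μ=-4: eigenvector (-7, 4, 2).
P = [[-4, -2, -7], [2, 1, 4], [1, 0, 2]], D = diag(-2, -3, -4), P⁻¹ = [[-2, -4, 1], [0, 1, -2], [1, 2, 0]].
L³ = P·diag(-8, -27, -64)·P⁻¹ = [[384, 822, -76], [-224, -475, 38], [-112, -224, -8]].
The requested entry is 822.

822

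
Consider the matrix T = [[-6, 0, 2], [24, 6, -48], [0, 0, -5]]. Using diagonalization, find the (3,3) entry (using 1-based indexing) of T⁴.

Characteristic polynomial: r^3 + 5r^2 - 36r - 180 = (r - 6)(r + 5)(r + 6), so the eigenvalues are -6, -5, 6.
r=-6: eigenvector (1, -2, 0).
r=-5: eigenvector (2, 0, 1).
r=6: eigenvector (0, 1, 0).
P = [[1, 2, 0], [-2, 0, 1], [0, 1, 0]], D = diag(-6, -5, 6), P⁻¹ = [[1, 0, -2], [0, 0, 1], [2, 1, -4]].
T⁴ = P·diag(1296, 625, 1296)·P⁻¹ = [[1296, 0, -1342], [0, 1296, 0], [0, 0, 625]].
The requested entry is 625.

625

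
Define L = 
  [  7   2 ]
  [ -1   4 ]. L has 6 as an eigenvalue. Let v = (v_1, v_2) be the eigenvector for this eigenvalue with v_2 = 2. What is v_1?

-4

L − 6I = [[1, 2], [-1, -2]].
Solving (L − 6I)v = 0 gives the eigenspace spanned by (-4, 2).
With v_2 = 2, v = (-4, 2), so v_1 = -4.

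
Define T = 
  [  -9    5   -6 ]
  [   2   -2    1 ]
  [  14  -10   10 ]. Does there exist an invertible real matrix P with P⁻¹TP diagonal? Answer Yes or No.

No

Characteristic polynomial: p(r) = r^3 + r^2 - 8r - 12 = (r - 3)(r + 2)^2.
r = -2 has algebraic multiplicity 2; rank(T + 2I) = 2, so geometric multiplicity = 1.
Geometric multiplicity < algebraic multiplicity, so T is not diagonalizable.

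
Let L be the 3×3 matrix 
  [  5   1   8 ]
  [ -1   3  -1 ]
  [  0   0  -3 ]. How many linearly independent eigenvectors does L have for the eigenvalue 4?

1

L − 4I = [[1, 1, 8], [-1, -1, -1], [0, 0, -7]].
This matrix has rank 2, so its null space has dimension 3 − 2 = 1.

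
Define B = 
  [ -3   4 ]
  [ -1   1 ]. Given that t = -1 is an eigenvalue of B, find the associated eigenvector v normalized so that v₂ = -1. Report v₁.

-2

B + 1I = [[-2, 4], [-1, 2]].
Solving (B + 1I)v = 0 gives the eigenspace spanned by (-2, -1).
With v₂ = -1, v = (-2, -1), so v₁ = -2.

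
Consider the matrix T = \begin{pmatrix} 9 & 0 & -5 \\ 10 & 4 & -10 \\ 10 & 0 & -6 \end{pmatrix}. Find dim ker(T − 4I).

2

T − 4I = [[5, 0, -5], [10, 0, -10], [10, 0, -10]].
This matrix has rank 1, so its null space has dimension 3 − 1 = 2.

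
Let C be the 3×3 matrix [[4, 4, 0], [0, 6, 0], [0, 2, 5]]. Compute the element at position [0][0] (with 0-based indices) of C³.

Characteristic polynomial: μ^3 - 15μ^2 + 74μ - 120 = (μ - 6)(μ - 5)(μ - 4), so the eigenvalues are 4, 5, 6.
μ=6: eigenvector (2, 1, 2).
μ=4: eigenvector (1, 0, 0).
μ=5: eigenvector (0, 0, 1).
P = [[2, 1, 0], [1, 0, 0], [2, 0, 1]], D = diag(6, 4, 5), P⁻¹ = [[0, 1, 0], [1, -2, 0], [0, -2, 1]].
C³ = P·diag(216, 64, 125)·P⁻¹ = [[64, 304, 0], [0, 216, 0], [0, 182, 125]].
The requested entry is 64.

64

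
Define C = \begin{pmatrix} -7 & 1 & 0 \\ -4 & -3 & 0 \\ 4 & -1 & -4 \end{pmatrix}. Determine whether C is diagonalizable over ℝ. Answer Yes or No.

Characteristic polynomial: p(t) = t^3 + 14t^2 + 65t + 100 = (t + 4)(t + 5)^2.
t = -5 has algebraic multiplicity 2; rank(C + 5I) = 2, so geometric multiplicity = 1.
Geometric multiplicity < algebraic multiplicity, so C is not diagonalizable.

No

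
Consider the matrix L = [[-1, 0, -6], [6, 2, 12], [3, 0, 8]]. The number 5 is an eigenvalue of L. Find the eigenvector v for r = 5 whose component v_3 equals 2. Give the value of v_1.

L − 5I = [[-6, 0, -6], [6, -3, 12], [3, 0, 3]].
Solving (L − 5I)v = 0 gives the eigenspace spanned by (-2, 4, 2).
With v_3 = 2, v = (-2, 4, 2), so v_1 = -2.

-2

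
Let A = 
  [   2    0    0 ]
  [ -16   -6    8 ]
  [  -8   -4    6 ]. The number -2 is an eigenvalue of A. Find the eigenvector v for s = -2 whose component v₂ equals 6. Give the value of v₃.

A + 2I = [[4, 0, 0], [-16, -4, 8], [-8, -4, 8]].
Solving (A + 2I)v = 0 gives the eigenspace spanned by (0, 6, 3).
With v₂ = 6, v = (0, 6, 3), so v₃ = 3.

3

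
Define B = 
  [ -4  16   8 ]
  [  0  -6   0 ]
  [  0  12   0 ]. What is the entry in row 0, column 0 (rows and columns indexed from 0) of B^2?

16

Characteristic polynomial: μ^3 + 10μ^2 + 24μ = μ(μ + 4)(μ + 6), so the eigenvalues are -6, -4, 0.
μ=-4: eigenvector (1, 0, 0).
μ=-6: eigenvector (0, 1, -2).
μ=0: eigenvector (2, 0, 1).
P = [[1, 0, 2], [0, 1, 0], [0, -2, 1]], D = diag(-4, -6, 0), P⁻¹ = [[1, -4, -2], [0, 1, 0], [0, 2, 1]].
B² = P·diag(16, 36, 0)·P⁻¹ = [[16, -64, -32], [0, 36, 0], [0, -72, 0]].
The requested entry is 16.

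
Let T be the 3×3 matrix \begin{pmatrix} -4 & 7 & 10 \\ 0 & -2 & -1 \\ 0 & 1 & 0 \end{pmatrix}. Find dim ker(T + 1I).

T + 1I = [[-3, 7, 10], [0, -1, -1], [0, 1, 1]].
This matrix has rank 2, so its null space has dimension 3 − 2 = 1.

1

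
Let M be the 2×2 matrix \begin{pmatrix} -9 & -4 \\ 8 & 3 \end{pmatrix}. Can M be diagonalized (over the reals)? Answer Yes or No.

Yes

Characteristic polynomial: p(μ) = μ^2 + 6μ + 5 = (μ + 1)(μ + 5).
All 2 eigenvalues are distinct, so M is diagonalizable.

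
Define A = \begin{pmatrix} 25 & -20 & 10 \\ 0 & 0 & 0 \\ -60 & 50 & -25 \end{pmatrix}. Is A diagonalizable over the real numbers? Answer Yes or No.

Yes

Characteristic polynomial: p(s) = s^3 - 25s = s(s - 5)(s + 5).
All 3 eigenvalues are distinct, so A is diagonalizable.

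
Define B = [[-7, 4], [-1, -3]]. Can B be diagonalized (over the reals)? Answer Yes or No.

No

Characteristic polynomial: p(s) = s^2 + 10s + 25 = (s + 5)^2.
s = -5 has algebraic multiplicity 2; rank(B + 5I) = 1, so geometric multiplicity = 1.
Geometric multiplicity < algebraic multiplicity, so B is not diagonalizable.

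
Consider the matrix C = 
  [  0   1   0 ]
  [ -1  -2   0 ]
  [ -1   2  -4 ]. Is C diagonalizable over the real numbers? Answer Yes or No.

Characteristic polynomial: p(r) = r^3 + 6r^2 + 9r + 4 = (r + 1)^2(r + 4).
r = -1 has algebraic multiplicity 2; rank(C + 1I) = 2, so geometric multiplicity = 1.
Geometric multiplicity < algebraic multiplicity, so C is not diagonalizable.

No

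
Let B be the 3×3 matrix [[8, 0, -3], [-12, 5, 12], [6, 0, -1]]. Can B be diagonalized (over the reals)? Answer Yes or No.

Yes

Characteristic polynomial: p(μ) = μ^3 - 12μ^2 + 45μ - 50 = (μ - 5)^2(μ - 2).
μ = 5 has algebraic multiplicity 2; rank(B − 5I) = 1, so geometric multiplicity = 2.
Every eigenvalue has geometric = algebraic multiplicity, so B is diagonalizable.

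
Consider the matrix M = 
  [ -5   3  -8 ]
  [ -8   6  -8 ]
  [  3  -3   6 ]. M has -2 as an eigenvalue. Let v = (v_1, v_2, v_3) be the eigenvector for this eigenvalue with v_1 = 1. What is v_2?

M + 2I = [[-3, 3, -8], [-8, 8, -8], [3, -3, 8]].
Solving (M + 2I)v = 0 gives the eigenspace spanned by (1, 1, 0).
With v_1 = 1, v = (1, 1, 0), so v_2 = 1.

1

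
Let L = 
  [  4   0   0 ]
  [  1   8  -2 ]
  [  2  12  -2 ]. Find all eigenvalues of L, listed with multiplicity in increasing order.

Characteristic polynomial: p(r) = r^3 - 10r^2 + 32r - 32 = (r - 4)^2(r - 2).
Roots (with multiplicity): 2, 4, 4.

2, 4, 4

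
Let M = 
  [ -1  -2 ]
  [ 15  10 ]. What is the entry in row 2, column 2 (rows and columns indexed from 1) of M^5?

13630

Characteristic polynomial: λ^2 - 9λ + 20 = (λ - 5)(λ - 4), so the eigenvalues are 4, 5.
λ=4: eigenvector (2, -5).
λ=5: eigenvector (1, -3).
P = [[2, 1], [-5, -3]], D = diag(4, 5), P⁻¹ = [[3, 1], [-5, -2]].
M⁵ = P·diag(1024, 3125)·P⁻¹ = [[-9481, -4202], [31515, 13630]].
The requested entry is 13630.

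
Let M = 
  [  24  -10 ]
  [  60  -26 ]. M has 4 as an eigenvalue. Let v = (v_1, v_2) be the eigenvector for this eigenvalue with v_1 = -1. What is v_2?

-2

M − 4I = [[20, -10], [60, -30]].
Solving (M − 4I)v = 0 gives the eigenspace spanned by (-1, -2).
With v_1 = -1, v = (-1, -2), so v_2 = -2.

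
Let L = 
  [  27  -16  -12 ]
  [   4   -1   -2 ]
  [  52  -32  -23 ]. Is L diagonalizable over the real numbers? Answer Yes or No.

Characteristic polynomial: p(λ) = λ^3 - 3λ^2 - λ + 3 = (λ - 3)(λ - 1)(λ + 1).
All 3 eigenvalues are distinct, so L is diagonalizable.

Yes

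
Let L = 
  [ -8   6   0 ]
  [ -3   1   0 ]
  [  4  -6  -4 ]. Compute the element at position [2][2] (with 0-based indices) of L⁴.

256

Characteristic polynomial: s^3 + 11s^2 + 38s + 40 = (s + 2)(s + 4)(s + 5), so the eigenvalues are -5, -4, -2.
s=-2: eigenvector (-1, -1, 1).
s=-5: eigenvector (2, 1, -2).
s=-4: eigenvector (0, 0, 1).
P = [[-1, 2, 0], [-1, 1, 0], [1, -2, 1]], D = diag(-2, -5, -4), P⁻¹ = [[1, -2, 0], [1, -1, 0], [1, 0, 1]].
L⁴ = P·diag(16, 625, 256)·P⁻¹ = [[1234, -1218, 0], [609, -593, 0], [-978, 1218, 256]].
The requested entry is 256.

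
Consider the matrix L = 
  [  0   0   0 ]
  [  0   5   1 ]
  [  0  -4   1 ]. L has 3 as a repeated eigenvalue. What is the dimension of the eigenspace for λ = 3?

L − 3I = [[-3, 0, 0], [0, 2, 1], [0, -4, -2]].
This matrix has rank 2, so its null space has dimension 3 − 2 = 1.

1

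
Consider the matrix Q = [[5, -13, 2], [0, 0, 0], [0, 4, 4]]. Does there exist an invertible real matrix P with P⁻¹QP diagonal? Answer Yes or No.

Yes

Characteristic polynomial: p(r) = r^3 - 9r^2 + 20r = r(r - 5)(r - 4).
All 3 eigenvalues are distinct, so Q is diagonalizable.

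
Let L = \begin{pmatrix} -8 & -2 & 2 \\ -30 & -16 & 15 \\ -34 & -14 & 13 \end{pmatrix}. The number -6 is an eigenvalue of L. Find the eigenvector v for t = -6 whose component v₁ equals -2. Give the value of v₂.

-6

L + 6I = [[-2, -2, 2], [-30, -10, 15], [-34, -14, 19]].
Solving (L + 6I)v = 0 gives the eigenspace spanned by (-2, -6, -8).
With v₁ = -2, v = (-2, -6, -8), so v₂ = -6.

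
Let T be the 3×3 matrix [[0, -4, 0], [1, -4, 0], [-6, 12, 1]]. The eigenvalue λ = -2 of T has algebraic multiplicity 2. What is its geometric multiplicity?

T + 2I = [[2, -4, 0], [1, -2, 0], [-6, 12, 3]].
This matrix has rank 2, so its null space has dimension 3 − 2 = 1.

1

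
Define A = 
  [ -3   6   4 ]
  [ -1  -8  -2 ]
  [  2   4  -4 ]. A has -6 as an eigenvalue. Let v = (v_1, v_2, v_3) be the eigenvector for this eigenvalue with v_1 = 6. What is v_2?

-3

A + 6I = [[3, 6, 4], [-1, -2, -2], [2, 4, 2]].
Solving (A + 6I)v = 0 gives the eigenspace spanned by (6, -3, 0).
With v_1 = 6, v = (6, -3, 0), so v_2 = -3.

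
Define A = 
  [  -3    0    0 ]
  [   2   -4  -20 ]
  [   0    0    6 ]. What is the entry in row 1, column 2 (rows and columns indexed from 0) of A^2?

Characteristic polynomial: μ^3 + μ^2 - 30μ - 72 = (μ - 6)(μ + 3)(μ + 4), so the eigenvalues are -4, -3, 6.
μ=-3: eigenvector (1, 2, 0).
μ=-4: eigenvector (0, 1, 0).
μ=6: eigenvector (0, -2, 1).
P = [[1, 0, 0], [2, 1, -2], [0, 0, 1]], D = diag(-3, -4, 6), P⁻¹ = [[1, 0, 0], [-2, 1, 2], [0, 0, 1]].
A² = P·diag(9, 16, 36)·P⁻¹ = [[9, 0, 0], [-14, 16, -40], [0, 0, 36]].
The requested entry is -40.

-40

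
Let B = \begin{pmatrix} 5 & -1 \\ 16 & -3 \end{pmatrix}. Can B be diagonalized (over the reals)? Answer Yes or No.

Characteristic polynomial: p(λ) = λ^2 - 2λ + 1 = (λ - 1)^2.
λ = 1 has algebraic multiplicity 2; rank(B − 1I) = 1, so geometric multiplicity = 1.
Geometric multiplicity < algebraic multiplicity, so B is not diagonalizable.

No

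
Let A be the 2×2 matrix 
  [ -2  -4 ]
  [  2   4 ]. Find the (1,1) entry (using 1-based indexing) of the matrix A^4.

Characteristic polynomial: r^2 - 2r = r(r - 2), so the eigenvalues are 0, 2.
r=2: eigenvector (-1, 1).
r=0: eigenvector (-2, 1).
P = [[-1, -2], [1, 1]], D = diag(2, 0), P⁻¹ = [[1, 2], [-1, -1]].
A⁴ = P·diag(16, 0)·P⁻¹ = [[-16, -32], [16, 32]].
The requested entry is -16.

-16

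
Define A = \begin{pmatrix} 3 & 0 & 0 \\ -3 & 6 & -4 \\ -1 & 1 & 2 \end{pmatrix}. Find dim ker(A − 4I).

A − 4I = [[-1, 0, 0], [-3, 2, -4], [-1, 1, -2]].
This matrix has rank 2, so its null space has dimension 3 − 2 = 1.

1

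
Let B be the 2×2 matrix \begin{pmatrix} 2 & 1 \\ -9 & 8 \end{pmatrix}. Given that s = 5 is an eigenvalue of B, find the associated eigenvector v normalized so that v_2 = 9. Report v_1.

3

B − 5I = [[-3, 1], [-9, 3]].
Solving (B − 5I)v = 0 gives the eigenspace spanned by (3, 9).
With v_2 = 9, v = (3, 9), so v_1 = 3.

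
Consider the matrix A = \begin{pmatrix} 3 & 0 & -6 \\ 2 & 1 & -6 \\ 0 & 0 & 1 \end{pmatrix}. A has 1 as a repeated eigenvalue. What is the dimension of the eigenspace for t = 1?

A − 1I = [[2, 0, -6], [2, 0, -6], [0, 0, 0]].
This matrix has rank 1, so its null space has dimension 3 − 1 = 2.

2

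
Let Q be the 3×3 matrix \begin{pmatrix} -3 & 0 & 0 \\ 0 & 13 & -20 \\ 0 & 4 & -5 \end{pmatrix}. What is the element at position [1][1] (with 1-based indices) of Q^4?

81

Characteristic polynomial: t^3 - 5t^2 - 9t + 45 = (t - 5)(t - 3)(t + 3), so the eigenvalues are -3, 3, 5.
t=5: eigenvector (0, 5, 2).
t=-3: eigenvector (1, 0, 0).
t=3: eigenvector (0, 2, 1).
P = [[0, 1, 0], [5, 0, 2], [2, 0, 1]], D = diag(5, -3, 3), P⁻¹ = [[0, 1, -2], [1, 0, 0], [0, -2, 5]].
Q⁴ = P·diag(625, 81, 81)·P⁻¹ = [[81, 0, 0], [0, 2801, -5440], [0, 1088, -2095]].
The requested entry is 81.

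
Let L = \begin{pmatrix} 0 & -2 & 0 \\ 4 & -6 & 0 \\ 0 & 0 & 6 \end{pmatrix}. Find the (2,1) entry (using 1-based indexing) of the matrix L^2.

-24

Characteristic polynomial: t^3 - 28t - 48 = (t - 6)(t + 2)(t + 4), so the eigenvalues are -4, -2, 6.
t=-4: eigenvector (1, 2, 0).
t=-2: eigenvector (1, 1, 0).
t=6: eigenvector (0, 0, 1).
P = [[1, 1, 0], [2, 1, 0], [0, 0, 1]], D = diag(-4, -2, 6), P⁻¹ = [[-1, 1, 0], [2, -1, 0], [0, 0, 1]].
L² = P·diag(16, 4, 36)·P⁻¹ = [[-8, 12, 0], [-24, 28, 0], [0, 0, 36]].
The requested entry is -24.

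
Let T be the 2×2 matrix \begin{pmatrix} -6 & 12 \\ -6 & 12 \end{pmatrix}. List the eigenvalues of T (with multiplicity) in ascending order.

0, 6

Characteristic polynomial: p(s) = s^2 - 6s = s(s - 6).
Roots (with multiplicity): 0, 6.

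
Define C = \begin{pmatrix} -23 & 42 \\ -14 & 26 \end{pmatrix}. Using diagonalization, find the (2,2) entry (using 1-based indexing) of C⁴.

Characteristic polynomial: λ^2 - 3λ - 10 = (λ - 5)(λ + 2), so the eigenvalues are -2, 5.
λ=-2: eigenvector (2, 1).
λ=5: eigenvector (-3, -2).
P = [[2, -3], [1, -2]], D = diag(-2, 5), P⁻¹ = [[2, -3], [1, -2]].
C⁴ = P·diag(16, 625)·P⁻¹ = [[-1811, 3654], [-1218, 2452]].
The requested entry is 2452.

2452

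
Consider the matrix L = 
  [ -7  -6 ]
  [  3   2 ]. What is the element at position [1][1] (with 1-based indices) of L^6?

Characteristic polynomial: μ^2 + 5μ + 4 = (μ + 1)(μ + 4), so the eigenvalues are -4, -1.
μ=-1: eigenvector (1, -1).
μ=-4: eigenvector (2, -1).
P = [[1, 2], [-1, -1]], D = diag(-1, -4), P⁻¹ = [[-1, -2], [1, 1]].
L⁶ = P·diag(1, 4096)·P⁻¹ = [[8191, 8190], [-4095, -4094]].
The requested entry is 8191.

8191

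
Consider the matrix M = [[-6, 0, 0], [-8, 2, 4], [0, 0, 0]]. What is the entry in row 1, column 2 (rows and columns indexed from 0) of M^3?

Characteristic polynomial: r^3 + 4r^2 - 12r = r(r - 2)(r + 6), so the eigenvalues are -6, 0, 2.
r=-6: eigenvector (1, 1, 0).
r=0: eigenvector (0, -2, 1).
r=2: eigenvector (0, 1, 0).
P = [[1, 0, 0], [1, -2, 1], [0, 1, 0]], D = diag(-6, 0, 2), P⁻¹ = [[1, 0, 0], [0, 0, 1], [-1, 1, 2]].
M³ = P·diag(-216, 0, 8)·P⁻¹ = [[-216, 0, 0], [-224, 8, 16], [0, 0, 0]].
The requested entry is 16.

16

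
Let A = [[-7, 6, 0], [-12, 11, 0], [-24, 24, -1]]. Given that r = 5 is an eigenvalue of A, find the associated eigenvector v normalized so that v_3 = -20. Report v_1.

A − 5I = [[-12, 6, 0], [-12, 6, 0], [-24, 24, -6]].
Solving (A − 5I)v = 0 gives the eigenspace spanned by (-5, -10, -20).
With v_3 = -20, v = (-5, -10, -20), so v_1 = -5.

-5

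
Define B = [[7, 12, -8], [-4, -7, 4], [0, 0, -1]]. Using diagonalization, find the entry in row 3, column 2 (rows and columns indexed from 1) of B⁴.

0

Characteristic polynomial: s^3 + s^2 - s - 1 = (s - 1)(s + 1)^2, so the eigenvalues are -1, -1, 1.
s=1: eigenvector (2, -1, 0).
s=-1: eigenvector (-3, 2, 0).
s=-1: eigenvector (4, -2, 1).
P = [[2, -3, 4], [-1, 2, -2], [0, 0, 1]], D = diag(1, -1, -1), P⁻¹ = [[2, 3, -2], [1, 2, 0], [0, 0, 1]].
B⁴ = P·diag(1, 1, 1)·P⁻¹ = [[1, 0, 0], [0, 1, 0], [0, 0, 1]].
The requested entry is 0.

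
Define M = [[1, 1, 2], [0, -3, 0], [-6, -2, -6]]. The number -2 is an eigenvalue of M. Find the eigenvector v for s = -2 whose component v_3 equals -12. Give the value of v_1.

M + 2I = [[3, 1, 2], [0, -1, 0], [-6, -2, -4]].
Solving (M + 2I)v = 0 gives the eigenspace spanned by (8, 0, -12).
With v_3 = -12, v = (8, 0, -12), so v_1 = 8.

8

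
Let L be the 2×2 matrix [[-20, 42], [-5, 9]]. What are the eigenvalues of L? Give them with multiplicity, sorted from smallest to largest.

Characteristic polynomial: p(s) = s^2 + 11s + 30 = (s + 5)(s + 6).
Roots (with multiplicity): -6, -5.

-6, -5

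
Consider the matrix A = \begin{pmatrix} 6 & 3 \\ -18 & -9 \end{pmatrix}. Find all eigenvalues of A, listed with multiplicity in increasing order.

-3, 0

Characteristic polynomial: p(t) = t^2 + 3t = t(t + 3).
Roots (with multiplicity): -3, 0.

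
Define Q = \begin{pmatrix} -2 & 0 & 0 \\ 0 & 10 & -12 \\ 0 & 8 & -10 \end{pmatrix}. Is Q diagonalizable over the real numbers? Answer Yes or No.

Characteristic polynomial: p(μ) = μ^3 + 2μ^2 - 4μ - 8 = (μ - 2)(μ + 2)^2.
μ = -2 has algebraic multiplicity 2; rank(Q + 2I) = 1, so geometric multiplicity = 2.
Every eigenvalue has geometric = algebraic multiplicity, so Q is diagonalizable.

Yes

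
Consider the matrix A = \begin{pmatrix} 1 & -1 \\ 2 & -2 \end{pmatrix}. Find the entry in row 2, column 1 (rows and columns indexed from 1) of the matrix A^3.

Characteristic polynomial: μ^2 + μ = μ(μ + 1), so the eigenvalues are -1, 0.
μ=0: eigenvector (1, 1).
μ=-1: eigenvector (-1, -2).
P = [[1, -1], [1, -2]], D = diag(0, -1), P⁻¹ = [[2, -1], [1, -1]].
A³ = P·diag(0, -1)·P⁻¹ = [[1, -1], [2, -2]].
The requested entry is 2.

2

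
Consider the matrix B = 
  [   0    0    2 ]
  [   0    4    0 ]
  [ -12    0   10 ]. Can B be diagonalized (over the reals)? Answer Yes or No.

Characteristic polynomial: p(t) = t^3 - 14t^2 + 64t - 96 = (t - 6)(t - 4)^2.
t = 4 has algebraic multiplicity 2; rank(B − 4I) = 1, so geometric multiplicity = 2.
Every eigenvalue has geometric = algebraic multiplicity, so B is diagonalizable.

Yes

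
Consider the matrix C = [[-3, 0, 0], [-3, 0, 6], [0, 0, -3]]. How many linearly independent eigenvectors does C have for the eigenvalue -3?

2

C + 3I = [[0, 0, 0], [-3, 3, 6], [0, 0, 0]].
This matrix has rank 1, so its null space has dimension 3 − 1 = 2.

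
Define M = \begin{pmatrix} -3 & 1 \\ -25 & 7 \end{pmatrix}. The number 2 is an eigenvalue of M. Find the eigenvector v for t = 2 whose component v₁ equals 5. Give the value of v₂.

25

M − 2I = [[-5, 1], [-25, 5]].
Solving (M − 2I)v = 0 gives the eigenspace spanned by (5, 25).
With v₁ = 5, v = (5, 25), so v₂ = 25.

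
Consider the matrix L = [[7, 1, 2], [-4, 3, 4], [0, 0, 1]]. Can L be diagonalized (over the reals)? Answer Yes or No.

Characteristic polynomial: p(r) = r^3 - 11r^2 + 35r - 25 = (r - 5)^2(r - 1).
r = 5 has algebraic multiplicity 2; rank(L − 5I) = 2, so geometric multiplicity = 1.
Geometric multiplicity < algebraic multiplicity, so L is not diagonalizable.

No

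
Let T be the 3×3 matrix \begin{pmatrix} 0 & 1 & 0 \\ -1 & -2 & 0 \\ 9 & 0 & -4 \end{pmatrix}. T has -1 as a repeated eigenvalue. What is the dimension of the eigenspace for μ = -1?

1

T + 1I = [[1, 1, 0], [-1, -1, 0], [9, 0, -3]].
This matrix has rank 2, so its null space has dimension 3 − 2 = 1.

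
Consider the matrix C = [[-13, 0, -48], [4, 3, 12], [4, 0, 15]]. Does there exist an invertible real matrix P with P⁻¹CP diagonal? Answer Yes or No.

Characteristic polynomial: p(r) = r^3 - 5r^2 + 3r + 9 = (r - 3)^2(r + 1).
r = 3 has algebraic multiplicity 2; rank(C − 3I) = 1, so geometric multiplicity = 2.
Every eigenvalue has geometric = algebraic multiplicity, so C is diagonalizable.

Yes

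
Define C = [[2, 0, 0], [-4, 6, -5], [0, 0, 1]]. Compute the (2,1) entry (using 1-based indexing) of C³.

-208

Characteristic polynomial: μ^3 - 9μ^2 + 20μ - 12 = (μ - 6)(μ - 2)(μ - 1), so the eigenvalues are 1, 2, 6.
μ=2: eigenvector (1, 1, 0).
μ=6: eigenvector (0, 1, 0).
μ=1: eigenvector (0, 1, 1).
P = [[1, 0, 0], [1, 1, 1], [0, 0, 1]], D = diag(2, 6, 1), P⁻¹ = [[1, 0, 0], [-1, 1, -1], [0, 0, 1]].
C³ = P·diag(8, 216, 1)·P⁻¹ = [[8, 0, 0], [-208, 216, -215], [0, 0, 1]].
The requested entry is -208.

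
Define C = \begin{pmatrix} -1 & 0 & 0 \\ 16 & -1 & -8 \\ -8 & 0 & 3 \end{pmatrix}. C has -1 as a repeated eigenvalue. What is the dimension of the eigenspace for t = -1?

C + 1I = [[0, 0, 0], [16, 0, -8], [-8, 0, 4]].
This matrix has rank 1, so its null space has dimension 3 − 1 = 2.

2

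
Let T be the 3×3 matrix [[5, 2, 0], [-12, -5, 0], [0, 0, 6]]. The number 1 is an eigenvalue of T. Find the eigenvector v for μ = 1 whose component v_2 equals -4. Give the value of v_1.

2

T − 1I = [[4, 2, 0], [-12, -6, 0], [0, 0, 5]].
Solving (T − 1I)v = 0 gives the eigenspace spanned by (2, -4, 0).
With v_2 = -4, v = (2, -4, 0), so v_1 = 2.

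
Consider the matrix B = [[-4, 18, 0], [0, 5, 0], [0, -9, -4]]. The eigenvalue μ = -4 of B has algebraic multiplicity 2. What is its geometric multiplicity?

B + 4I = [[0, 18, 0], [0, 9, 0], [0, -9, 0]].
This matrix has rank 1, so its null space has dimension 3 − 1 = 2.

2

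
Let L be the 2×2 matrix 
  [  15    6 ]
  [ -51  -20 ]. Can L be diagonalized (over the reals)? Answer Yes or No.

Characteristic polynomial: p(s) = s^2 + 5s + 6 = (s + 2)(s + 3).
All 2 eigenvalues are distinct, so L is diagonalizable.

Yes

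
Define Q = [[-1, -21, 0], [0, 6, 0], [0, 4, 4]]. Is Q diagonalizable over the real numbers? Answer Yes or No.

Characteristic polynomial: p(s) = s^3 - 9s^2 + 14s + 24 = (s - 6)(s - 4)(s + 1).
All 3 eigenvalues are distinct, so Q is diagonalizable.

Yes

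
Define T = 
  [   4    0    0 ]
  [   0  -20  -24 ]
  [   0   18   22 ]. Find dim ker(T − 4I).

2

T − 4I = [[0, 0, 0], [0, -24, -24], [0, 18, 18]].
This matrix has rank 1, so its null space has dimension 3 − 1 = 2.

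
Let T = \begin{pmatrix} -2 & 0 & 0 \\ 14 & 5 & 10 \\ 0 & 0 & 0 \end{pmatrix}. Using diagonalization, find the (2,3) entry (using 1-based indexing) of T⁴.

Characteristic polynomial: μ^3 - 3μ^2 - 10μ = μ(μ - 5)(μ + 2), so the eigenvalues are -2, 0, 5.
μ=-2: eigenvector (1, -2, 0).
μ=5: eigenvector (0, 1, 0).
μ=0: eigenvector (0, -2, 1).
P = [[1, 0, 0], [-2, 1, -2], [0, 0, 1]], D = diag(-2, 5, 0), P⁻¹ = [[1, 0, 0], [2, 1, 2], [0, 0, 1]].
T⁴ = P·diag(16, 625, 0)·P⁻¹ = [[16, 0, 0], [1218, 625, 1250], [0, 0, 0]].
The requested entry is 1250.

1250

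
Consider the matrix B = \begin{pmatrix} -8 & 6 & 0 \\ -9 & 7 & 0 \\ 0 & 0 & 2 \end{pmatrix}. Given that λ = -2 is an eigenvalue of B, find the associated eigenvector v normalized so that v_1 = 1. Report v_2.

B + 2I = [[-6, 6, 0], [-9, 9, 0], [0, 0, 4]].
Solving (B + 2I)v = 0 gives the eigenspace spanned by (1, 1, 0).
With v_1 = 1, v = (1, 1, 0), so v_2 = 1.

1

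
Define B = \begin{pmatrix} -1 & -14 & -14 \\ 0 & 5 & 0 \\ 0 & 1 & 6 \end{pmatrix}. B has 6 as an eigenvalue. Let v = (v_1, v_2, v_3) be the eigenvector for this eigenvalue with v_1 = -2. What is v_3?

B − 6I = [[-7, -14, -14], [0, -1, 0], [0, 1, 0]].
Solving (B − 6I)v = 0 gives the eigenspace spanned by (-2, 0, 1).
With v_1 = -2, v = (-2, 0, 1), so v_3 = 1.

1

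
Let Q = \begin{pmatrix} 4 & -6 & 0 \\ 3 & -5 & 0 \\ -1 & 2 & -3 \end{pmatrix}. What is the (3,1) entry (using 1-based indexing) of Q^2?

5

Characteristic polynomial: r^3 + 4r^2 + r - 6 = (r - 1)(r + 2)(r + 3), so the eigenvalues are -3, -2, 1.
r=-2: eigenvector (1, 1, 1).
r=1: eigenvector (-2, -1, 0).
r=-3: eigenvector (0, 0, 1).
P = [[1, -2, 0], [1, -1, 0], [1, 0, 1]], D = diag(-2, 1, -3), P⁻¹ = [[-1, 2, 0], [-1, 1, 0], [1, -2, 1]].
Q² = P·diag(4, 1, 9)·P⁻¹ = [[-2, 6, 0], [-3, 7, 0], [5, -10, 9]].
The requested entry is 5.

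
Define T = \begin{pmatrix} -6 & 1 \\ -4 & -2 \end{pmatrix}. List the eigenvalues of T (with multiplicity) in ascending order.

Characteristic polynomial: p(μ) = μ^2 + 8μ + 16 = (μ + 4)^2.
Roots (with multiplicity): -4, -4.

-4, -4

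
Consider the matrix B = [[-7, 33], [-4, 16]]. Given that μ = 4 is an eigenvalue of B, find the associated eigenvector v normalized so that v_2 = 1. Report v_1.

3

B − 4I = [[-11, 33], [-4, 12]].
Solving (B − 4I)v = 0 gives the eigenspace spanned by (3, 1).
With v_2 = 1, v = (3, 1), so v_1 = 3.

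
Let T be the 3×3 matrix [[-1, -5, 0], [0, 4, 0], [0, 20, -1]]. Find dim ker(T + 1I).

T + 1I = [[0, -5, 0], [0, 5, 0], [0, 20, 0]].
This matrix has rank 1, so its null space has dimension 3 − 1 = 2.

2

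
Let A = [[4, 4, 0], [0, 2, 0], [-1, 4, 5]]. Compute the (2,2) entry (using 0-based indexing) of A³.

125

Characteristic polynomial: s^3 - 11s^2 + 38s - 40 = (s - 5)(s - 4)(s - 2), so the eigenvalues are 2, 4, 5.
s=4: eigenvector (1, 0, 1).
s=2: eigenvector (-2, 1, -2).
s=5: eigenvector (0, 0, 1).
P = [[1, -2, 0], [0, 1, 0], [1, -2, 1]], D = diag(4, 2, 5), P⁻¹ = [[1, 2, 0], [0, 1, 0], [-1, 0, 1]].
A³ = P·diag(64, 8, 125)·P⁻¹ = [[64, 112, 0], [0, 8, 0], [-61, 112, 125]].
The requested entry is 125.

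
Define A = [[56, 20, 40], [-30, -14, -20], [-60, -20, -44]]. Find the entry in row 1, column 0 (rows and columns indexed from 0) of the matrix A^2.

Characteristic polynomial: μ^3 + 2μ^2 - 32μ - 96 = (μ - 6)(μ + 4)^2, so the eigenvalues are -4, -4, 6.
μ=-4: eigenvector (-3, 1, 4).
μ=6: eigenvector (2, -1, -2).
μ=-4: eigenvector (-1, 1, 1).
P = [[-3, 2, -1], [1, -1, 1], [4, -2, 1]], D = diag(-4, 6, -4), P⁻¹ = [[1, 0, 1], [3, 1, 2], [2, 2, 1]].
A² = P·diag(16, 36, 16)·P⁻¹ = [[136, 40, 80], [-60, -4, -40], [-120, -40, -64]].
The requested entry is -60.

-60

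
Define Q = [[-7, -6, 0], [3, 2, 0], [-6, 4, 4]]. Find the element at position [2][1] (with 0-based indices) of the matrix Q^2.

Characteristic polynomial: s^3 + s^2 - 16s - 16 = (s - 4)(s + 1)(s + 4), so the eigenvalues are -4, -1, 4.
s=4: eigenvector (0, 0, 1).
s=-4: eigenvector (-2, 1, -2).
s=-1: eigenvector (-1, 1, -2).
P = [[0, -2, -1], [0, 1, 1], [1, -2, -2]], D = diag(4, -4, -1), P⁻¹ = [[0, 2, 1], [-1, -1, 0], [1, 2, 0]].
Q² = P·diag(16, 16, 1)·P⁻¹ = [[31, 30, 0], [-15, -14, 0], [30, 60, 16]].
The requested entry is 60.

60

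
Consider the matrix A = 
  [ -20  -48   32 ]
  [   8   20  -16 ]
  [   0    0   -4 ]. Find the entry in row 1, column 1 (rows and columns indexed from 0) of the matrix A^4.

Characteristic polynomial: μ^3 + 4μ^2 - 16μ - 64 = (μ - 4)(μ + 4)^2, so the eigenvalues are -4, -4, 4.
μ=-4: eigenvector (2, 0, 1).
μ=4: eigenvector (-2, 1, 0).
μ=-4: eigenvector (3, -1, 0).
P = [[2, -2, 3], [0, 1, -1], [1, 0, 0]], D = diag(-4, 4, -4), P⁻¹ = [[0, 0, 1], [1, 3, -2], [1, 2, -2]].
A⁴ = P·diag(256, 256, 256)·P⁻¹ = [[256, 0, 0], [0, 256, 0], [0, 0, 256]].
The requested entry is 256.

256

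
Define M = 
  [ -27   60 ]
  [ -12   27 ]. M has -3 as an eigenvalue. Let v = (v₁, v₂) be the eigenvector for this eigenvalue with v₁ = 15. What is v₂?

6

M + 3I = [[-24, 60], [-12, 30]].
Solving (M + 3I)v = 0 gives the eigenspace spanned by (15, 6).
With v₁ = 15, v = (15, 6), so v₂ = 6.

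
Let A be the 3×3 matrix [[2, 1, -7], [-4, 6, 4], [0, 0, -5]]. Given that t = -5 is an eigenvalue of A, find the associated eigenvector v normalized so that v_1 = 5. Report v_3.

5

A + 5I = [[7, 1, -7], [-4, 11, 4], [0, 0, 0]].
Solving (A + 5I)v = 0 gives the eigenspace spanned by (5, 0, 5).
With v_1 = 5, v = (5, 0, 5), so v_3 = 5.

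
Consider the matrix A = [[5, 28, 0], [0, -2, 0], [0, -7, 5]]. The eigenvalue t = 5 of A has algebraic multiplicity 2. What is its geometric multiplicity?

2

A − 5I = [[0, 28, 0], [0, -7, 0], [0, -7, 0]].
This matrix has rank 1, so its null space has dimension 3 − 1 = 2.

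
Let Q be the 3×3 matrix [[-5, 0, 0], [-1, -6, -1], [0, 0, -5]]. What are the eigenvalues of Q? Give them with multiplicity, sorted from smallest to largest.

-6, -5, -5

Characteristic polynomial: p(t) = t^3 + 16t^2 + 85t + 150 = (t + 5)^2(t + 6).
Roots (with multiplicity): -6, -5, -5.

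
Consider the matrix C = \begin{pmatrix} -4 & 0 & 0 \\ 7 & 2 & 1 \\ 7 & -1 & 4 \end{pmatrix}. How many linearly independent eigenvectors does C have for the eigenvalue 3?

1

C − 3I = [[-7, 0, 0], [7, -1, 1], [7, -1, 1]].
This matrix has rank 2, so its null space has dimension 3 − 2 = 1.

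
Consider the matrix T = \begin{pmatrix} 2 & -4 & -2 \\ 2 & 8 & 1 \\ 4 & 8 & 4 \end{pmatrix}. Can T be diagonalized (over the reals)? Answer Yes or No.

Characteristic polynomial: p(r) = r^3 - 14r^2 + 64r - 96 = (r - 6)(r - 4)^2.
r = 4 has algebraic multiplicity 2; rank(T − 4I) = 2, so geometric multiplicity = 1.
Geometric multiplicity < algebraic multiplicity, so T is not diagonalizable.

No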